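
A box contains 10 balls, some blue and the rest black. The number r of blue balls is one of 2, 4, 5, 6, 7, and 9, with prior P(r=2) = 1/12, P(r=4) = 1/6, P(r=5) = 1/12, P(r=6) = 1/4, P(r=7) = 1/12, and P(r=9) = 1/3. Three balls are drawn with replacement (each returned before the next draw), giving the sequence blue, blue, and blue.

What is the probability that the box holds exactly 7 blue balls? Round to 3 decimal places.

Under each hypothesis, the probability of the observed sequence is: P(data | r = 2) = (2/10)(2/10)(2/10) = 0.008; P(data | r = 4) = (4/10)(4/10)(4/10) = 0.064; P(data | r = 5) = (5/10)(5/10)(5/10) = 0.125; P(data | r = 6) = (6/10)(6/10)(6/10) = 0.216; P(data | r = 7) = (7/10)(7/10)(7/10) = 0.343; P(data | r = 9) = (9/10)(9/10)(9/10) = 0.729.
The prior-weighted likelihoods are 1/12 · 0.008 = 0.00066667, 1/6 · 0.064 = 0.010667, 1/12 · 0.125 = 0.010417, 1/4 · 0.216 = 0.054, 1/12 · 0.343 = 0.028583, 1/3 · 0.729 = 0.243; these sum to 0.34733.
So P(r = 7 | data) = (0.028583) / (0.34733) = 0.082294.

0.082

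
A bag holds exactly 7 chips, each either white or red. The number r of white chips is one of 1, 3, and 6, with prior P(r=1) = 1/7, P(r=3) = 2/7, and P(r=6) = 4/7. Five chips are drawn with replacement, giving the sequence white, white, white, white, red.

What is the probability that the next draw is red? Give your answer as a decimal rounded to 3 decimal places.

The likelihood of the observed sequence under each hypothesis: P(data | r = 1) = (1/7)(1/7)(1/7)(1/7)(6/7) = 0.00035699; P(data | r = 3) = (3/7)(3/7)(3/7)(3/7)(4/7) = 0.019278; P(data | r = 6) = (6/7)(6/7)(6/7)(6/7)(1/7) = 0.077111.
The prior-weighted likelihoods are 1/7 · 0.00035699 = 5.0999e-05, 2/7 · 0.019278 = 0.0055079, 4/7 · 0.077111 = 0.044063; these sum to 0.049622.
The posterior is then P(r = 1 | data) = 0.0010277, P(r = 3 | data) = 0.111, P(r = 6 | data) = 0.88798.
The predictive probability is P(red next | data) = (6/7)(0.0010277) + (4/7)(0.111) + (1/7)(0.88798) = 0.19116.

0.191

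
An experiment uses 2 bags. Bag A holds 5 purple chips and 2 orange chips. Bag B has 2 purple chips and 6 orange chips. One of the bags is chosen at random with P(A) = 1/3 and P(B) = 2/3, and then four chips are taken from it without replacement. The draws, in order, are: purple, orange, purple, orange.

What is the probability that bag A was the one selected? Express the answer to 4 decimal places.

For each hypothesis, P(data | H) works out to: P(data | bag A) = (5/7)(2/6)(4/5)(1/4) = 1/21; P(data | bag B) = (2/8)(6/7)(1/6)(5/5) = 1/28.
Weighting by the prior gives 1/3 · 1/21 = 1/63, 2/3 · 1/28 = 1/42; summing to 5/126.
So P(bag A | data) = (1/63) / (5/126) = 2/5.

0.4000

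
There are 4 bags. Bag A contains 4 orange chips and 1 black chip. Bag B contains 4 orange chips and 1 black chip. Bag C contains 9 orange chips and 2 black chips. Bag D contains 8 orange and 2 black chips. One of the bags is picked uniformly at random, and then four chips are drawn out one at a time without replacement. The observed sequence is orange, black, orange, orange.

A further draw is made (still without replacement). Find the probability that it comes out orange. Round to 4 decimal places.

0.9388

Under each hypothesis, the probability of the observed sequence is: P(data | bag A) = (4/5)(1/4)(3/3)(2/2) = 1/5; P(data | bag B) = (4/5)(1/4)(3/3)(2/2) = 1/5; P(data | bag C) = (9/11)(2/10)(8/9)(7/8) = 7/55; P(data | bag D) = (8/10)(2/9)(7/8)(6/7) = 2/15.
Multiplying each by its prior: 1/4 · 1/5 = 1/20, 1/4 · 1/5 = 1/20, 1/4 · 7/55 = 7/220, 1/4 · 2/15 = 1/30; with total 109/660.
Dividing through by the total gives posterior P(bag A | data) = 33/109, P(bag B | data) = 33/109, P(bag C | data) = 21/109, P(bag D | data) = 22/109.
The predictive probability is P(orange next | data) = (1)(33/109) + (1)(33/109) + (6/7)(21/109) + (5/6)(22/109) = 307/327.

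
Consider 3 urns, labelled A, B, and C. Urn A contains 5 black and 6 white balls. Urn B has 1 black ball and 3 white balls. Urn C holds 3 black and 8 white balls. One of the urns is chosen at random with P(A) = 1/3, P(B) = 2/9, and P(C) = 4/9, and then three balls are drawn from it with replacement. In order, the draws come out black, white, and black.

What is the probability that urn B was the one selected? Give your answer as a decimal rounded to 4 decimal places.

0.1446

Under each hypothesis, the probability of the observed sequence is: P(data | urn A) = (5/11)(6/11)(5/11) = 0.1127; P(data | urn B) = (1/4)(3/4)(1/4) = 0.046875; P(data | urn C) = (3/11)(8/11)(3/11) = 0.054095.
The prior-weighted likelihoods are 1/3 · 0.1127 = 0.037566, 2/9 · 0.046875 = 0.010417, 4/9 · 0.054095 = 0.024042; summing to 0.072024.
So P(urn B | data) = (0.010417) / (0.072024) = 0.14463.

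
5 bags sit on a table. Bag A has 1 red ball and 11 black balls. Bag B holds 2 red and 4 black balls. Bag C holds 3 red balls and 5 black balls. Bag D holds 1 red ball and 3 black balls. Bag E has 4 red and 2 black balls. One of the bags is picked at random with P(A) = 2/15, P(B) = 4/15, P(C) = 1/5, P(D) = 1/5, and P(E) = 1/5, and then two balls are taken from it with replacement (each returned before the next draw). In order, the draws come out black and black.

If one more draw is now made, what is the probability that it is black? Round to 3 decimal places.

0.727

Under each hypothesis, the probability of the observed sequence is: P(data | bag A) = (11/12)(11/12) = 0.84028; P(data | bag B) = (4/6)(4/6) = 0.44444; P(data | bag C) = (5/8)(5/8) = 0.39062; P(data | bag D) = (3/4)(3/4) = 0.5625; P(data | bag E) = (2/6)(2/6) = 0.11111.
Weighting by the prior gives 2/15 · 0.84028 = 0.11204, 4/15 · 0.44444 = 0.11852, 1/5 · 0.39062 = 0.078125, 1/5 · 0.5625 = 0.1125, 1/5 · 0.11111 = 0.022222; with total 0.4434.
The posterior is then P(bag A | data) = 0.25268, P(bag B | data) = 0.26729, P(bag C | data) = 0.17619, P(bag D | data) = 0.25372, P(bag E | data) = 0.050117.
The predictive probability is P(black next | data) = (11/12)(0.25268) + (2/3)(0.26729) + (5/8)(0.17619) + (3/4)(0.25372) + (1/3)(0.050117) = 0.72693.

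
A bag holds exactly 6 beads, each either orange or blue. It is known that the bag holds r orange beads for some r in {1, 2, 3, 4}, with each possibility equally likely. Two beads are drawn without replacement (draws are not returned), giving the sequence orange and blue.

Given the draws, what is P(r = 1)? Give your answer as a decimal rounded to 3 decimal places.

0.167

For each hypothesis, P(data | H) works out to: P(data | r = 1) = (1/6)(5/5) = 1/6; P(data | r = 2) = (2/6)(4/5) = 4/15; P(data | r = 3) = (3/6)(3/5) = 3/10; P(data | r = 4) = (4/6)(2/5) = 4/15.
Multiplying each by its prior: 1/4 · 1/6 = 1/24, 1/4 · 4/15 = 1/15, 1/4 · 3/10 = 3/40, 1/4 · 4/15 = 1/15; summing to 1/4.
Hence P(r = 1 | data) = (1/24) / (1/4) = 1/6.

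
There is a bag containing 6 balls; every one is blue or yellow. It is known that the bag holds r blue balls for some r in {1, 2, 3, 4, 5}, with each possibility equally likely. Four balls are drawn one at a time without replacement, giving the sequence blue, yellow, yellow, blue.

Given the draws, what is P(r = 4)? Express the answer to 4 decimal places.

For each hypothesis, P(data | H) works out to: P(data | r = 1) = (1/6)(5/5)(4/4)(0/3) = 0; P(data | r = 2) = (2/6)(4/5)(3/4)(1/3) = 1/15; P(data | r = 3) = (3/6)(3/5)(2/4)(2/3) = 1/10; P(data | r = 4) = (4/6)(2/5)(1/4)(3/3) = 1/15; P(data | r = 5) = (5/6)(1/5)(0/4) = 0.
Weighting by the prior gives 1/5 · 0 = 0, 1/5 · 1/15 = 1/75, 1/5 · 1/10 = 1/50, 1/5 · 1/15 = 1/75, 1/5 · 0 = 0; these sum to 7/150.
By Bayes' rule, P(r = 4 | data) = (1/75) / (7/150) = 2/7.

0.2857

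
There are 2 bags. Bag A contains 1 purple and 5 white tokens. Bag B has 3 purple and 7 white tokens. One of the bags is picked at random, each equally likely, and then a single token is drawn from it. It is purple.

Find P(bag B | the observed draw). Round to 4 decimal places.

0.6429

For each hypothesis, P(data | H) works out to: P(data | bag A) = (1/6) = 1/6; P(data | bag B) = (3/10) = 3/10.
The prior-weighted likelihoods are 1/2 · 1/6 = 1/12, 1/2 · 3/10 = 3/20; these sum to 7/30.
By Bayes' rule, P(bag B | data) = (3/20) / (7/30) = 9/14.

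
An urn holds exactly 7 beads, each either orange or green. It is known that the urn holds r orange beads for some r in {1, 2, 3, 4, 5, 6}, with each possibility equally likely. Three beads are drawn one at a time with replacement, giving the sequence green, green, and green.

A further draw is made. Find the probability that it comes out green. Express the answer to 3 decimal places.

0.737

Under each hypothesis, the probability of the observed sequence is: P(data | r = 1) = (6/7)(6/7)(6/7) = 0.62974; P(data | r = 2) = (5/7)(5/7)(5/7) = 0.36443; P(data | r = 3) = (4/7)(4/7)(4/7) = 0.18659; P(data | r = 4) = (3/7)(3/7)(3/7) = 0.078717; P(data | r = 5) = (2/7)(2/7)(2/7) = 0.023324; P(data | r = 6) = (1/7)(1/7)(1/7) = 0.0029155.
The prior-weighted likelihoods are 1/6 · 0.62974 = 0.10496, 1/6 · 0.36443 = 0.060739, 1/6 · 0.18659 = 0.031098, 1/6 · 0.078717 = 0.01312, 1/6 · 0.023324 = 0.0038873, 1/6 · 0.0029155 = 0.00048591; with total 0.21429.
Dividing through by the total gives posterior P(r = 1 | data) = 0.4898, P(r = 2 | data) = 0.28345, P(r = 3 | data) = 0.14512, P(r = 4 | data) = 0.061224, P(r = 5 | data) = 0.018141, P(r = 6 | data) = 0.0022676.
Averaging over the posterior, P(green next | data) = (6/7)(0.4898) + (5/7)(0.28345) + (4/7)(0.14512) + (3/7)(0.061224) + (2/7)(0.018141) + (1/7)(0.0022676) = 0.73696.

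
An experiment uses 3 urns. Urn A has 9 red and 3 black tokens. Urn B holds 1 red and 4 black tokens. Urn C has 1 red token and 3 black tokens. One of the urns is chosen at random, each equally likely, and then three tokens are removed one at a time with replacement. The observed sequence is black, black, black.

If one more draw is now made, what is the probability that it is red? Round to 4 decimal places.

Under each hypothesis, the probability of the observed sequence is: P(data | urn A) = (3/12)(3/12)(3/12) = 0.015625; P(data | urn B) = (4/5)(4/5)(4/5) = 0.512; P(data | urn C) = (3/4)(3/4)(3/4) = 0.42188.
The prior-weighted likelihoods are 1/3 · 0.015625 = 0.0052083, 1/3 · 0.512 = 0.17067, 1/3 · 0.42188 = 0.14062; these sum to 0.3165.
Normalising, the posterior is P(urn A | data) = 0.016456, P(urn B | data) = 0.53923, P(urn C | data) = 0.44431.
So P(red next | data) = Σ P(red next | H) P(H | data) = (3/4)(0.016456) + (1/5)(0.53923) + (1/4)(0.44431) = 0.23127.

0.2313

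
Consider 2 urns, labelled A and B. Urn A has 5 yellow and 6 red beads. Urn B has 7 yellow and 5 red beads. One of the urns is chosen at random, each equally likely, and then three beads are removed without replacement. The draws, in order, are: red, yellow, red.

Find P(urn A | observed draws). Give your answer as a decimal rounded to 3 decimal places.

Compute the likelihood of the observed sequence for each case: P(data | urn A) = (6/11)(5/10)(5/9) = 5/33; P(data | urn B) = (5/12)(7/11)(4/10) = 7/66.
Multiplying each by its prior: 1/2 · 5/33 = 5/66, 1/2 · 7/66 = 7/132; with total 17/132.
So P(urn A | data) = (5/66) / (17/132) = 10/17.

0.588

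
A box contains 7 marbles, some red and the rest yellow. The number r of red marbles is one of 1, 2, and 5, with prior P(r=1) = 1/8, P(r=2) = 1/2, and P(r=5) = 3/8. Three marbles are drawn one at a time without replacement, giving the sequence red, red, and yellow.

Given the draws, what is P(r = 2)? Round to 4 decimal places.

0.2500

The likelihood of the observed sequence under each hypothesis: P(data | r = 1) = (1/7)(0/6) = 0; P(data | r = 2) = (2/7)(1/6)(5/5) = 1/21; P(data | r = 5) = (5/7)(4/6)(2/5) = 4/21.
The prior-weighted likelihoods are 1/8 · 0 = 0, 1/2 · 1/21 = 1/42, 3/8 · 4/21 = 1/14; with total 2/21.
So P(r = 2 | data) = (1/42) / (2/21) = 1/4.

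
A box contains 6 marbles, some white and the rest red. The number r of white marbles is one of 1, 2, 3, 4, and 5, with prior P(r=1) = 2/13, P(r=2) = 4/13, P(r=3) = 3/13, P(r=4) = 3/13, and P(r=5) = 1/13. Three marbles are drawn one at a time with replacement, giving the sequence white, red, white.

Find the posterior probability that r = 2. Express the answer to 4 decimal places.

0.2319

For each hypothesis, P(data | H) works out to: P(data | r = 1) = (1/6)(5/6)(1/6) = 0.023148; P(data | r = 2) = (2/6)(4/6)(2/6) = 0.074074; P(data | r = 3) = (3/6)(3/6)(3/6) = 0.125; P(data | r = 4) = (4/6)(2/6)(4/6) = 0.14815; P(data | r = 5) = (5/6)(1/6)(5/6) = 0.11574.
Multiplying each by its prior: 2/13 · 0.023148 = 0.0035613, 4/13 · 0.074074 = 0.022792, 3/13 · 0.125 = 0.028846, 3/13 · 0.14815 = 0.034188, 1/13 · 0.11574 = 0.0089031; with total 0.098291.
Hence P(r = 2 | data) = (0.022792) / (0.098291) = 0.23188.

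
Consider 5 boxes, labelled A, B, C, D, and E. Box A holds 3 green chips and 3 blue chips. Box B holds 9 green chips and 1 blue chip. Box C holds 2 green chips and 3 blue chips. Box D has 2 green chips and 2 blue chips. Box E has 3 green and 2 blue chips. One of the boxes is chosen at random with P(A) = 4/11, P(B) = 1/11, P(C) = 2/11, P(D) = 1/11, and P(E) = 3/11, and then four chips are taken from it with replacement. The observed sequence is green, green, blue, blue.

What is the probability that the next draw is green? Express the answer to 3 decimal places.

0.515

Under each hypothesis, the probability of the observed sequence is: P(data | box A) = (3/6)(3/6)(3/6)(3/6) = 0.0625; P(data | box B) = (9/10)(9/10)(1/10)(1/10) = 0.0081; P(data | box C) = (2/5)(2/5)(3/5)(3/5) = 0.0576; P(data | box D) = (2/4)(2/4)(2/4)(2/4) = 0.0625; P(data | box E) = (3/5)(3/5)(2/5)(2/5) = 0.0576.
Multiplying each by its prior: 4/11 · 0.0625 = 0.022727, 1/11 · 0.0081 = 0.00073636, 2/11 · 0.0576 = 0.010473, 1/11 · 0.0625 = 0.0056818, 3/11 · 0.0576 = 0.015709; with total 0.055327.
Normalising, the posterior is P(box A | data) = 0.41078, P(box B | data) = 0.013309, P(box C | data) = 0.18929, P(box D | data) = 0.10269, P(box E | data) = 0.28393.
So P(green next | data) = Σ P(green next | H) P(H | data) = (1/2)(0.41078) + (9/10)(0.013309) + (2/5)(0.18929) + (1/2)(0.10269) + (3/5)(0.28393) = 0.51479.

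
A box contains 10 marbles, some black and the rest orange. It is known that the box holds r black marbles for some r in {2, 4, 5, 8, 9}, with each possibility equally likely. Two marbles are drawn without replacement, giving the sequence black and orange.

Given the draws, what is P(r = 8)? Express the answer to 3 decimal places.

0.178

The likelihood of the observed sequence under each hypothesis: P(data | r = 2) = (2/10)(8/9) = 8/45; P(data | r = 4) = (4/10)(6/9) = 4/15; P(data | r = 5) = (5/10)(5/9) = 5/18; P(data | r = 8) = (8/10)(2/9) = 8/45; P(data | r = 9) = (9/10)(1/9) = 1/10.
Weighting by the prior gives 1/5 · 8/45 = 8/225, 1/5 · 4/15 = 4/75, 1/5 · 5/18 = 1/18, 1/5 · 8/45 = 8/225, 1/5 · 1/10 = 1/50; summing to 1/5.
Hence P(r = 8 | data) = (8/225) / (1/5) = 8/45.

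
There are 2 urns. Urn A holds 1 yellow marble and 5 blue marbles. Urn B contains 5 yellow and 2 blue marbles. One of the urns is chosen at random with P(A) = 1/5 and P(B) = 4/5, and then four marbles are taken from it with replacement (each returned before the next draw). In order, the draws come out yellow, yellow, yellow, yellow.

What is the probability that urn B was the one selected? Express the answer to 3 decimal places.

The likelihood of the observed sequence under each hypothesis: P(data | urn A) = (1/6)(1/6)(1/6)(1/6) = 0.0007716; P(data | urn B) = (5/7)(5/7)(5/7)(5/7) = 0.26031.
The prior-weighted likelihoods are 1/5 · 0.0007716 = 0.00015432, 4/5 · 0.26031 = 0.20825; summing to 0.2084.
Hence P(urn B | data) = (0.20825) / (0.2084) = 0.99926.

0.999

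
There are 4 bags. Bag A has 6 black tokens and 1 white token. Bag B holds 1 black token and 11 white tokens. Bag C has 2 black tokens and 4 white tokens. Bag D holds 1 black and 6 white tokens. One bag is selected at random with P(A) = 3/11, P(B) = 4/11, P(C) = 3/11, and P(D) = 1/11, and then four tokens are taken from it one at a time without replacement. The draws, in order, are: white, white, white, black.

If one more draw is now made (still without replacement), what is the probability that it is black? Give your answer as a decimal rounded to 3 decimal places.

The likelihood of the observed sequence under each hypothesis: P(data | bag A) = (1/7)(0/6) = 0; P(data | bag B) = (11/12)(10/11)(9/10)(1/9) = 0.083333; P(data | bag C) = (4/6)(3/5)(2/4)(2/3) = 0.13333; P(data | bag D) = (6/7)(5/6)(4/5)(1/4) = 0.14286.
Weighting by the prior gives 3/11 · 0 = 0, 4/11 · 0.083333 = 0.030303, 3/11 · 0.13333 = 0.036364, 1/11 · 0.14286 = 0.012987; with total 0.079654.
Dividing through by the total gives posterior P(bag A | data) = 0, P(bag B | data) = 0.38043, P(bag C | data) = 0.45652, P(bag D | data) = 0.16304.
Averaging over the posterior, P(black next | data) = (0)(0.38043) + (1/2)(0.45652) + (0)(0.16304) = 0.22826.

0.228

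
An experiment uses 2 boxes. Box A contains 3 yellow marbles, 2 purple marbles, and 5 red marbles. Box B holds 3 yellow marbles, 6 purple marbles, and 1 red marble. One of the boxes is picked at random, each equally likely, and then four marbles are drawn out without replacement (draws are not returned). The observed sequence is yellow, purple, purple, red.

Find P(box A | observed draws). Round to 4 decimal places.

0.2500

Under each hypothesis, the probability of the observed sequence is: P(data | box A) = (3/10)(2/9)(1/8)(5/7) = 1/168; P(data | box B) = (3/10)(6/9)(5/8)(1/7) = 1/56.
The prior-weighted likelihoods are 1/2 · 1/168 = 1/336, 1/2 · 1/56 = 1/112; summing to 1/84.
By Bayes' rule, P(box A | data) = (1/336) / (1/84) = 1/4.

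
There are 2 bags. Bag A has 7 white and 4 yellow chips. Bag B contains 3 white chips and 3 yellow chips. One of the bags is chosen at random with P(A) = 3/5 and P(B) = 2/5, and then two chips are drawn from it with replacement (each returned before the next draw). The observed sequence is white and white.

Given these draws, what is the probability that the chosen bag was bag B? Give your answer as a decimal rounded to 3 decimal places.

Compute the likelihood of the observed sequence for each case: P(data | bag A) = (7/11)(7/11) = 49/121; P(data | bag B) = (3/6)(3/6) = 1/4.
Multiplying each by its prior: 3/5 · 49/121 = 147/605, 2/5 · 1/4 = 1/10; with total 83/242.
By Bayes' rule, P(bag B | data) = (1/10) / (83/242) = 121/415.

0.292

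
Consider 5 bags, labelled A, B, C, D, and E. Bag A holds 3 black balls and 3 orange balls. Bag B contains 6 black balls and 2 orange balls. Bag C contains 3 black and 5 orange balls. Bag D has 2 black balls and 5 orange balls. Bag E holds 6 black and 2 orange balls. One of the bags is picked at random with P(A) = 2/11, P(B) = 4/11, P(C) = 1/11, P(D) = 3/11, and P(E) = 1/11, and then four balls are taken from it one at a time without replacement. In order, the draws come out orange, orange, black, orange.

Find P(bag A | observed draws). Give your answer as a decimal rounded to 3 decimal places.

0.157

Compute the likelihood of the observed sequence for each case: P(data | bag A) = (3/6)(2/5)(3/4)(1/3) = 0.05; P(data | bag B) = (2/8)(1/7)(6/6)(0/5) = 0; P(data | bag C) = (5/8)(4/7)(3/6)(3/5) = 0.10714; P(data | bag D) = (5/7)(4/6)(2/5)(3/4) = 0.14286; P(data | bag E) = (2/8)(1/7)(6/6)(0/5) = 0.
Multiplying each by its prior: 2/11 · 0.05 = 0.0090909, 4/11 · 0 = 0, 1/11 · 0.10714 = 0.0097403, 3/11 · 0.14286 = 0.038961, 1/11 · 0 = 0; these sum to 0.057792.
By Bayes' rule, P(bag A | data) = (0.0090909) / (0.057792) = 0.1573.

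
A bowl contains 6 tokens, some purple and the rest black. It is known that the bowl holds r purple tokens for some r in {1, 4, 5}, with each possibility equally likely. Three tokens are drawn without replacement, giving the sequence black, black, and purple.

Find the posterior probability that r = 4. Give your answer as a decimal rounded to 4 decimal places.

The likelihood of the observed sequence under each hypothesis: P(data | r = 1) = (5/6)(4/5)(1/4) = 1/6; P(data | r = 4) = (2/6)(1/5)(4/4) = 1/15; P(data | r = 5) = (1/6)(0/5) = 0.
The prior-weighted likelihoods are 1/3 · 1/6 = 1/18, 1/3 · 1/15 = 1/45, 1/3 · 0 = 0; these sum to 7/90.
So P(r = 4 | data) = (1/45) / (7/90) = 2/7.

0.2857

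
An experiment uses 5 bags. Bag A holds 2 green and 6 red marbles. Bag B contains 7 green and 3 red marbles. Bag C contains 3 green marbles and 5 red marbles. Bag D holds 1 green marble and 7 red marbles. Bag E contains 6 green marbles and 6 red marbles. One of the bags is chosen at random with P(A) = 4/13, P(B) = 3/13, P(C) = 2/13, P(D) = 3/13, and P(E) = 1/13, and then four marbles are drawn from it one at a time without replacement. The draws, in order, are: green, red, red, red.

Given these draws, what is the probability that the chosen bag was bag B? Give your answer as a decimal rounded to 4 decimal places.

0.0201

Compute the likelihood of the observed sequence for each case: P(data | bag A) = (2/8)(6/7)(5/6)(4/5) = 0.14286; P(data | bag B) = (7/10)(3/9)(2/8)(1/7) = 0.0083333; P(data | bag C) = (3/8)(5/7)(4/6)(3/5) = 0.10714; P(data | bag D) = (1/8)(7/7)(6/6)(5/5) = 0.125; P(data | bag E) = (6/12)(6/11)(5/10)(4/9) = 0.060606.
The prior-weighted likelihoods are 4/13 · 0.14286 = 0.043956, 3/13 · 0.0083333 = 0.0019231, 2/13 · 0.10714 = 0.016484, 3/13 · 0.125 = 0.028846, 1/13 · 0.060606 = 0.004662; these sum to 0.095871.
By Bayes' rule, P(bag B | data) = (0.0019231) / (0.095871) = 0.020059.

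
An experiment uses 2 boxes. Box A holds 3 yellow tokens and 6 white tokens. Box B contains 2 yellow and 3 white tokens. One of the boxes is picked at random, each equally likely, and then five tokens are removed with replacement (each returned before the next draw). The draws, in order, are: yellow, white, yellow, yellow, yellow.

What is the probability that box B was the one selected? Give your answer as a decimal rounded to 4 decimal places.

Under each hypothesis, the probability of the observed sequence is: P(data | box A) = (3/9)(6/9)(3/9)(3/9)(3/9) = 0.0082305; P(data | box B) = (2/5)(3/5)(2/5)(2/5)(2/5) = 0.01536.
Multiplying each by its prior: 1/2 · 0.0082305 = 0.0041152, 1/2 · 0.01536 = 0.00768; summing to 0.011795.
By Bayes' rule, P(box B | data) = (0.00768) / (0.011795) = 0.65111.

0.6511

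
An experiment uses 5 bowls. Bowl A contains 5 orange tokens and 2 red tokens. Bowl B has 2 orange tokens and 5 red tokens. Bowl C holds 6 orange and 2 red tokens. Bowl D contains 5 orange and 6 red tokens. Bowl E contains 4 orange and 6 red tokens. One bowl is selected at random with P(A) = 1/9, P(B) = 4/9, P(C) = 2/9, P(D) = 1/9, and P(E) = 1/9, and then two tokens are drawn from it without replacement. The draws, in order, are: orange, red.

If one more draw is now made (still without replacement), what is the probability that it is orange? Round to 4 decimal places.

Under each hypothesis, the probability of the observed sequence is: P(data | bowl A) = (5/7)(2/6) = 0.2381; P(data | bowl B) = (2/7)(5/6) = 0.2381; P(data | bowl C) = (6/8)(2/7) = 0.21429; P(data | bowl D) = (5/11)(6/10) = 0.27273; P(data | bowl E) = (4/10)(6/9) = 0.26667.
Weighting by the prior gives 1/9 · 0.2381 = 0.026455, 4/9 · 0.2381 = 0.10582, 2/9 · 0.21429 = 0.047619, 1/9 · 0.27273 = 0.030303, 1/9 · 0.26667 = 0.02963; with total 0.23983.
Dividing through by the total gives posterior P(bowl A | data) = 0.11031, P(bowl B | data) = 0.44124, P(bowl C | data) = 0.19856, P(bowl D | data) = 0.12635, P(bowl E | data) = 0.12355.
Averaging over the posterior, P(orange next | data) = (4/5)(0.11031) + (1/5)(0.44124) + (5/6)(0.19856) + (4/9)(0.12635) + (3/8)(0.12355) = 0.44444.

0.4444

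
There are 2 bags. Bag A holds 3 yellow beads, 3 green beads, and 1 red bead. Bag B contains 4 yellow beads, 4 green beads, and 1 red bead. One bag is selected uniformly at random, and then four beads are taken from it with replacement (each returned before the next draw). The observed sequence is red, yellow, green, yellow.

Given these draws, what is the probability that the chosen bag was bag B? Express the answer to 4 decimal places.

0.4645

The likelihood of the observed sequence under each hypothesis: P(data | bag A) = (1/7)(3/7)(3/7)(3/7) = 0.011245; P(data | bag B) = (1/9)(4/9)(4/9)(4/9) = 0.0097546.
The prior-weighted likelihoods are 1/2 · 0.011245 = 0.0056227, 1/2 · 0.0097546 = 0.0048773; summing to 0.0105.
Therefore the posterior P(bag B | data) = (0.0048773) / (0.0105) = 0.46451.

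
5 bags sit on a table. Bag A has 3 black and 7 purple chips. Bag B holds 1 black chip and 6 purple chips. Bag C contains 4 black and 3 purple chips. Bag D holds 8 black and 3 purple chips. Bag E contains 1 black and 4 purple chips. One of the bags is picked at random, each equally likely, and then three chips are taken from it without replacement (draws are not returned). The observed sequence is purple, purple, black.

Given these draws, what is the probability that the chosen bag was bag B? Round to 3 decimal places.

0.210

Compute the likelihood of the observed sequence for each case: P(data | bag A) = (7/10)(6/9)(3/8) = 0.175; P(data | bag B) = (6/7)(5/6)(1/5) = 0.14286; P(data | bag C) = (3/7)(2/6)(4/5) = 0.11429; P(data | bag D) = (3/11)(2/10)(8/9) = 0.048485; P(data | bag E) = (4/5)(3/4)(1/3) = 0.2.
Multiplying each by its prior: 1/5 · 0.175 = 0.035, 1/5 · 0.14286 = 0.028571, 1/5 · 0.11429 = 0.022857, 1/5 · 0.048485 = 0.009697, 1/5 · 0.2 = 0.04; summing to 0.13613.
Hence P(bag B | data) = (0.028571) / (0.13613) = 0.20989.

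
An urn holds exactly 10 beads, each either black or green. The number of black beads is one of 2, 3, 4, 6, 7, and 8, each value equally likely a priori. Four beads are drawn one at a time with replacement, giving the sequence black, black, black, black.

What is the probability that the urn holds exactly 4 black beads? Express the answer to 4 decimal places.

Compute the likelihood of the observed sequence for each case: P(data | r = 2) = (2/10)(2/10)(2/10)(2/10) = 0.0016; P(data | r = 3) = (3/10)(3/10)(3/10)(3/10) = 0.0081; P(data | r = 4) = (4/10)(4/10)(4/10)(4/10) = 0.0256; P(data | r = 6) = (6/10)(6/10)(6/10)(6/10) = 0.1296; P(data | r = 7) = (7/10)(7/10)(7/10)(7/10) = 0.2401; P(data | r = 8) = (8/10)(8/10)(8/10)(8/10) = 0.4096.
Multiplying each by its prior: 1/6 · 0.0016 = 0.00026667, 1/6 · 0.0081 = 0.00135, 1/6 · 0.0256 = 0.0042667, 1/6 · 0.1296 = 0.0216, 1/6 · 0.2401 = 0.040017, 1/6 · 0.4096 = 0.068267; these sum to 0.13577.
So P(r = 4 | data) = (0.0042667) / (0.13577) = 0.031426.

0.0314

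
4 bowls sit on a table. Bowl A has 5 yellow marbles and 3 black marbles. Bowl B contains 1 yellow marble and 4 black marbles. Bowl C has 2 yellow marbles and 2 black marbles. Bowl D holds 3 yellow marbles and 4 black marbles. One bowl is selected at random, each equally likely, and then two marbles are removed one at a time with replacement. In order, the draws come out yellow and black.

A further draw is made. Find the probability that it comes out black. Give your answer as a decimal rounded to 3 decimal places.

The likelihood of the observed sequence under each hypothesis: P(data | bowl A) = (5/8)(3/8) = 0.23438; P(data | bowl B) = (1/5)(4/5) = 0.16; P(data | bowl C) = (2/4)(2/4) = 0.25; P(data | bowl D) = (3/7)(4/7) = 0.2449.
The prior-weighted likelihoods are 1/4 · 0.23438 = 0.058594, 1/4 · 0.16 = 0.04, 1/4 · 0.25 = 0.0625, 1/4 · 0.2449 = 0.061224; these sum to 0.22232.
The posterior is then P(bowl A | data) = 0.26356, P(bowl B | data) = 0.17992, P(bowl C | data) = 0.28113, P(bowl D | data) = 0.27539.
Averaging over the posterior, P(black next | data) = (3/8)(0.26356) + (4/5)(0.17992) + (1/2)(0.28113) + (4/7)(0.27539) = 0.5407.

0.541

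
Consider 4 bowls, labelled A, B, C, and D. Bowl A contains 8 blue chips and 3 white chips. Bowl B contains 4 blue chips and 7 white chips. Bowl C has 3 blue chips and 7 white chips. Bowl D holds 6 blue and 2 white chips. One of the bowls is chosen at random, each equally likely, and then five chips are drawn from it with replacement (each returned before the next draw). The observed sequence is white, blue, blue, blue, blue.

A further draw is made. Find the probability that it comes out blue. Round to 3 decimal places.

0.700

The likelihood of the observed sequence under each hypothesis: P(data | bowl A) = (3/11)(8/11)(8/11)(8/11)(8/11) = 0.076299; P(data | bowl B) = (7/11)(4/11)(4/11)(4/11)(4/11) = 0.011127; P(data | bowl C) = (7/10)(3/10)(3/10)(3/10)(3/10) = 0.00567; P(data | bowl D) = (2/8)(6/8)(6/8)(6/8)(6/8) = 0.079102.
Weighting by the prior gives 1/4 · 0.076299 = 0.019075, 1/4 · 0.011127 = 0.0027817, 1/4 · 0.00567 = 0.0014175, 1/4 · 0.079102 = 0.019775; these sum to 0.043049.
Normalising, the posterior is P(bowl A | data) = 0.44309, P(bowl B | data) = 0.064617, P(bowl C | data) = 0.032927, P(bowl D | data) = 0.45937.
The predictive probability is P(blue next | data) = (8/11)(0.44309) + (4/11)(0.064617) + (3/10)(0.032927) + (3/4)(0.45937) = 0.70015.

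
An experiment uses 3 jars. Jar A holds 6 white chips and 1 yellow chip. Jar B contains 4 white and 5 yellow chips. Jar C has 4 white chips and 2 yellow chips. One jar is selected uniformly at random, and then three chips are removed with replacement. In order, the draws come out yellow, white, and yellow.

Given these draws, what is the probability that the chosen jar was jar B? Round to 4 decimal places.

0.5997

The likelihood of the observed sequence under each hypothesis: P(data | jar A) = (1/7)(6/7)(1/7) = 0.017493; P(data | jar B) = (5/9)(4/9)(5/9) = 0.13717; P(data | jar C) = (2/6)(4/6)(2/6) = 0.074074.
Multiplying each by its prior: 1/3 · 0.017493 = 0.0058309, 1/3 · 0.13717 = 0.045725, 1/3 · 0.074074 = 0.024691; with total 0.076247.
So P(jar B | data) = (0.045725) / (0.076247) = 0.59969.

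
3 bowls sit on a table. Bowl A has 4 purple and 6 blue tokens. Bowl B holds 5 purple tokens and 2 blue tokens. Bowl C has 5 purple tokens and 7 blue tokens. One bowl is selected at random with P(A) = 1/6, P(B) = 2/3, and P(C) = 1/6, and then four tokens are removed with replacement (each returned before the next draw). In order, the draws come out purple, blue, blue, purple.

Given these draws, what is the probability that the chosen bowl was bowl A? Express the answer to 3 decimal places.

0.203

The likelihood of the observed sequence under each hypothesis: P(data | bowl A) = (4/10)(6/10)(6/10)(4/10) = 0.0576; P(data | bowl B) = (5/7)(2/7)(2/7)(5/7) = 0.041649; P(data | bowl C) = (5/12)(7/12)(7/12)(5/12) = 0.059076.
Multiplying each by its prior: 1/6 · 0.0576 = 0.0096, 2/3 · 0.041649 = 0.027766, 1/6 · 0.059076 = 0.009846; with total 0.047212.
So P(bowl A | data) = (0.0096) / (0.047212) = 0.20334.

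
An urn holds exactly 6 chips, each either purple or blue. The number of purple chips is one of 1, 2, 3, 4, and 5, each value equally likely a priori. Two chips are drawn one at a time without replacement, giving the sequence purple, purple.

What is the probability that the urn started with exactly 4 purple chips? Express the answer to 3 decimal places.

The likelihood of the observed sequence under each hypothesis: P(data | r = 1) = (1/6)(0/5) = 0; P(data | r = 2) = (2/6)(1/5) = 1/15; P(data | r = 3) = (3/6)(2/5) = 1/5; P(data | r = 4) = (4/6)(3/5) = 2/5; P(data | r = 5) = (5/6)(4/5) = 2/3.
Weighting by the prior gives 1/5 · 0 = 0, 1/5 · 1/15 = 1/75, 1/5 · 1/5 = 1/25, 1/5 · 2/5 = 2/25, 1/5 · 2/3 = 2/15; with total 4/15.
Hence P(r = 4 | data) = (2/25) / (4/15) = 3/10.

0.300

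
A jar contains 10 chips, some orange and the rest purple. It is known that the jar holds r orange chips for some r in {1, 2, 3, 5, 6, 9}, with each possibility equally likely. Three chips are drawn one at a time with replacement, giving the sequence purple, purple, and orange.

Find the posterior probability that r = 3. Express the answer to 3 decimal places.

0.251

Compute the likelihood of the observed sequence for each case: P(data | r = 1) = (9/10)(9/10)(1/10) = 0.081; P(data | r = 2) = (8/10)(8/10)(2/10) = 0.128; P(data | r = 3) = (7/10)(7/10)(3/10) = 0.147; P(data | r = 5) = (5/10)(5/10)(5/10) = 0.125; P(data | r = 6) = (4/10)(4/10)(6/10) = 0.096; P(data | r = 9) = (1/10)(1/10)(9/10) = 0.009.
The prior-weighted likelihoods are 1/6 · 0.081 = 0.0135, 1/6 · 0.128 = 0.021333, 1/6 · 0.147 = 0.0245, 1/6 · 0.125 = 0.020833, 1/6 · 0.096 = 0.016, 1/6 · 0.009 = 0.0015; with total 0.097667.
Hence P(r = 3 | data) = (0.0245) / (0.097667) = 0.25085.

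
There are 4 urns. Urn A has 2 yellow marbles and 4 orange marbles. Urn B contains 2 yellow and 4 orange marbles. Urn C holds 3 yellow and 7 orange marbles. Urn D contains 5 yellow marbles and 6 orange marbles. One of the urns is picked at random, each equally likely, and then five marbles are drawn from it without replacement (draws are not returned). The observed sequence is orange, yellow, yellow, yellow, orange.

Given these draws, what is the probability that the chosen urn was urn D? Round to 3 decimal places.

0.796

For each hypothesis, P(data | H) works out to: P(data | urn A) = (4/6)(2/5)(1/4)(0/3) = 0; P(data | urn B) = (4/6)(2/5)(1/4)(0/3) = 0; P(data | urn C) = (7/10)(3/9)(2/8)(1/7)(6/6) = 0.0083333; P(data | urn D) = (6/11)(5/10)(4/9)(3/8)(5/7) = 0.032468.
Multiplying each by its prior: 1/4 · 0 = 0, 1/4 · 0 = 0, 1/4 · 0.0083333 = 0.0020833, 1/4 · 0.032468 = 0.0081169; summing to 0.0102.
Therefore the posterior P(urn D | data) = (0.0081169) / (0.0102) = 0.79576.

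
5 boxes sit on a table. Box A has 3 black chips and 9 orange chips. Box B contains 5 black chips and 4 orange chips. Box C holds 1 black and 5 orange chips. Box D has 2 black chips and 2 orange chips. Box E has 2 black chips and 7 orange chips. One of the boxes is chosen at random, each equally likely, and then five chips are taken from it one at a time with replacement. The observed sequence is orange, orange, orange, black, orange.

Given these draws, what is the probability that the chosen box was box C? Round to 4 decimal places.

0.2736

The likelihood of the observed sequence under each hypothesis: P(data | box A) = (9/12)(9/12)(9/12)(3/12)(9/12) = 0.079102; P(data | box B) = (4/9)(4/9)(4/9)(5/9)(4/9) = 0.021677; P(data | box C) = (5/6)(5/6)(5/6)(1/6)(5/6) = 0.080376; P(data | box D) = (2/4)(2/4)(2/4)(2/4)(2/4) = 0.03125; P(data | box E) = (7/9)(7/9)(7/9)(2/9)(7/9) = 0.081322.
Multiplying each by its prior: 1/5 · 0.079102 = 0.01582, 1/5 · 0.021677 = 0.0043354, 1/5 · 0.080376 = 0.016075, 1/5 · 0.03125 = 0.00625, 1/5 · 0.081322 = 0.016264; with total 0.058745.
Hence P(box C | data) = (0.016075) / (0.058745) = 0.27364.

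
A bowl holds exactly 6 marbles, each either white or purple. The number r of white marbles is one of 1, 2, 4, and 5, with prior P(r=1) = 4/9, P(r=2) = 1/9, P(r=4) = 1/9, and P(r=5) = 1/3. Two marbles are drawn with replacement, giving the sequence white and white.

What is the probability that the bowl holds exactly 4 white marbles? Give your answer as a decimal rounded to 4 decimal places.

The likelihood of the observed sequence under each hypothesis: P(data | r = 1) = (1/6)(1/6) = 1/36; P(data | r = 2) = (2/6)(2/6) = 1/9; P(data | r = 4) = (4/6)(4/6) = 4/9; P(data | r = 5) = (5/6)(5/6) = 25/36.
The prior-weighted likelihoods are 4/9 · 1/36 = 1/81, 1/9 · 1/9 = 1/81, 1/9 · 4/9 = 4/81, 1/3 · 25/36 = 25/108; with total 11/36.
By Bayes' rule, P(r = 4 | data) = (4/81) / (11/36) = 16/99.

0.1616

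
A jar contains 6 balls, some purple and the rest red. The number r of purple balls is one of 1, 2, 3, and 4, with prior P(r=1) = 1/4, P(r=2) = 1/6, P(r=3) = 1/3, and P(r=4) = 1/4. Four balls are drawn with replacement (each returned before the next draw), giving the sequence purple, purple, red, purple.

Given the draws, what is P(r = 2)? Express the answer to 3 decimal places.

For each hypothesis, P(data | H) works out to: P(data | r = 1) = (1/6)(1/6)(5/6)(1/6) = 0.003858; P(data | r = 2) = (2/6)(2/6)(4/6)(2/6) = 0.024691; P(data | r = 3) = (3/6)(3/6)(3/6)(3/6) = 0.0625; P(data | r = 4) = (4/6)(4/6)(2/6)(4/6) = 0.098765.
The prior-weighted likelihoods are 1/4 · 0.003858 = 0.00096451, 1/6 · 0.024691 = 0.0041152, 1/3 · 0.0625 = 0.020833, 1/4 · 0.098765 = 0.024691; summing to 0.050604.
Therefore the posterior P(r = 2 | data) = (0.0041152) / (0.050604) = 0.081321.

0.081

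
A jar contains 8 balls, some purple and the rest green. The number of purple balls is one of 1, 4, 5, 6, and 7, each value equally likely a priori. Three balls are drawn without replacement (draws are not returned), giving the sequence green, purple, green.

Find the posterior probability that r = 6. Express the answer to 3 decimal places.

0.091

Compute the likelihood of the observed sequence for each case: P(data | r = 1) = (7/8)(1/7)(6/6) = 1/8; P(data | r = 4) = (4/8)(4/7)(3/6) = 1/7; P(data | r = 5) = (3/8)(5/7)(2/6) = 5/56; P(data | r = 6) = (2/8)(6/7)(1/6) = 1/28; P(data | r = 7) = (1/8)(7/7)(0/6) = 0.
The prior-weighted likelihoods are 1/5 · 1/8 = 1/40, 1/5 · 1/7 = 1/35, 1/5 · 5/56 = 1/56, 1/5 · 1/28 = 1/140, 1/5 · 0 = 0; with total 11/140.
So P(r = 6 | data) = (1/140) / (11/140) = 1/11.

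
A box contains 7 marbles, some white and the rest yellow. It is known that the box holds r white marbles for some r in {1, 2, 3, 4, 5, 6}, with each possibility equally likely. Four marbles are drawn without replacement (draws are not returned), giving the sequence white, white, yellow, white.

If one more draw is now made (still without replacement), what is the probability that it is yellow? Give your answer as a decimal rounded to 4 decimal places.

0.3333

For each hypothesis, P(data | H) works out to: P(data | r = 1) = (1/7)(0/6) = 0; P(data | r = 2) = (2/7)(1/6)(5/5)(0/4) = 0; P(data | r = 3) = (3/7)(2/6)(4/5)(1/4) = 1/35; P(data | r = 4) = (4/7)(3/6)(3/5)(2/4) = 3/35; P(data | r = 5) = (5/7)(4/6)(2/5)(3/4) = 1/7; P(data | r = 6) = (6/7)(5/6)(1/5)(4/4) = 1/7.
Weighting by the prior gives 1/6 · 0 = 0, 1/6 · 0 = 0, 1/6 · 1/35 = 1/210, 1/6 · 3/35 = 1/70, 1/6 · 1/7 = 1/42, 1/6 · 1/7 = 1/42; summing to 1/15.
Dividing through by the total gives posterior P(r = 1 | data) = 0, P(r = 2 | data) = 0, P(r = 3 | data) = 1/14, P(r = 4 | data) = 3/14, P(r = 5 | data) = 5/14, P(r = 6 | data) = 5/14.
Averaging over the posterior, P(yellow next | data) = (1)(1/14) + (2/3)(3/14) + (1/3)(5/14) + (0)(5/14) = 1/3.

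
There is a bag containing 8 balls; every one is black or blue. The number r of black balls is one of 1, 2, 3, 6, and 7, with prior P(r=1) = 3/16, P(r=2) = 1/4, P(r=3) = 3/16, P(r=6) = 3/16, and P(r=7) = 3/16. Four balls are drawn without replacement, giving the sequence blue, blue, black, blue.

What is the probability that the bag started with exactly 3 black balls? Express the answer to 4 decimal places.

Under each hypothesis, the probability of the observed sequence is: P(data | r = 1) = (7/8)(6/7)(1/6)(5/5) = 1/8; P(data | r = 2) = (6/8)(5/7)(2/6)(4/5) = 1/7; P(data | r = 3) = (5/8)(4/7)(3/6)(3/5) = 3/28; P(data | r = 6) = (2/8)(1/7)(6/6)(0/5) = 0; P(data | r = 7) = (1/8)(0/7) = 0.
Weighting by the prior gives 3/16 · 1/8 = 3/128, 1/4 · 1/7 = 1/28, 3/16 · 3/28 = 9/448, 3/16 · 0 = 0, 3/16 · 0 = 0; summing to 71/896.
Therefore the posterior P(r = 3 | data) = (9/448) / (71/896) = 18/71.

0.2535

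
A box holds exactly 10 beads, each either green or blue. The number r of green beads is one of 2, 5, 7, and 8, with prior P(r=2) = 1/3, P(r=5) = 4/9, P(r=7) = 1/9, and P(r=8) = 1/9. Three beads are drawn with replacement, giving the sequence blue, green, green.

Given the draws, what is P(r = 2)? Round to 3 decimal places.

For each hypothesis, P(data | H) works out to: P(data | r = 2) = (8/10)(2/10)(2/10) = 0.032; P(data | r = 5) = (5/10)(5/10)(5/10) = 0.125; P(data | r = 7) = (3/10)(7/10)(7/10) = 0.147; P(data | r = 8) = (2/10)(8/10)(8/10) = 0.128.
Multiplying each by its prior: 1/3 · 0.032 = 0.010667, 4/9 · 0.125 = 0.055556, 1/9 · 0.147 = 0.016333, 1/9 · 0.128 = 0.014222; these sum to 0.096778.
By Bayes' rule, P(r = 2 | data) = (0.010667) / (0.096778) = 0.11022.

0.110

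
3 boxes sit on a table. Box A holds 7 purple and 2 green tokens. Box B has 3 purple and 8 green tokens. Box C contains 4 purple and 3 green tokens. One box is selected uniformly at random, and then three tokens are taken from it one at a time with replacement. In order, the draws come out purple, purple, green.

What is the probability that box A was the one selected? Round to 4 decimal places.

Compute the likelihood of the observed sequence for each case: P(data | box A) = (7/9)(7/9)(2/9) = 0.13443; P(data | box B) = (3/11)(3/11)(8/11) = 0.054095; P(data | box C) = (4/7)(4/7)(3/7) = 0.13994.
Weighting by the prior gives 1/3 · 0.13443 = 0.04481, 1/3 · 0.054095 = 0.018032, 1/3 · 0.13994 = 0.046647; these sum to 0.10949.
By Bayes' rule, P(box A | data) = (0.04481) / (0.10949) = 0.40927.

0.4093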